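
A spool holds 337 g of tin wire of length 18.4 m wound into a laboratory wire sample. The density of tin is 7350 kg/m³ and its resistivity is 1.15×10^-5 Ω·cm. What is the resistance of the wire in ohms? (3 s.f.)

0.849 Ω

ρ = 1.15×10^-5 Ω·cm = 1.15×10^-7 Ω·m
A = m/(density·L) = 0.337/(7350×18.4) = 2.4919e-06 m²
R = ρL/A = (1.15×10^-7)(18.4)/(2.4919e-06) = 0.849 Ω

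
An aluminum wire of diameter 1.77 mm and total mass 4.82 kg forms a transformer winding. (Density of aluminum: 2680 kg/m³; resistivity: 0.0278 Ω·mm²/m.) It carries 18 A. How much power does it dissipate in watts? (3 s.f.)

ρ = 0.0278 Ω·mm²/m = 2.78×10^-8 Ω·m
A = π(d/2)² = π(8.8500e-04 m)² = 2.4606e-06 m²
L = m/(density·A) = 4.82/(2680×2.4606e-06) = 730.9 m
R = ρL/A = (2.78×10^-8)(730.9)/(2.4606e-06) = 8.258 Ω
P = I²R = (18)² × 8.258 = 2680 W

2680 W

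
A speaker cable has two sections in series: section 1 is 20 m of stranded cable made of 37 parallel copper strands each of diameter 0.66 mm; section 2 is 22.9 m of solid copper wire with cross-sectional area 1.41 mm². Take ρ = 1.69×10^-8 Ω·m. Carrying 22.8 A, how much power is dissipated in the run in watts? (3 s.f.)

157 W

Section 1: A_strand = π(3.3000e-04)² = 3.421e-07 m²; R₁ = ρL/(N·A_s) = (1.69×10^-8)(20)/(37×3.421e-07) = 0.0267 Ω
Section 2: A = 1.41 mm² = 1.410e-06 m²
R₂ = (1.69×10^-8)(22.9)/(1.410e-06) = 0.2745 Ω
R = R₁ + R₂ = 0.3012 Ω
P = I²R = (22.8)² × 0.3012 = 157 W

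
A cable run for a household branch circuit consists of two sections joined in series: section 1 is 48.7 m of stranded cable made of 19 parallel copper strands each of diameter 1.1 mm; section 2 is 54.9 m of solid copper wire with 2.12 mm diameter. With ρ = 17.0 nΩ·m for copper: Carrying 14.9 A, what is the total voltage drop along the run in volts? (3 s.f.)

4.62 V

ρ = 17.0 nΩ·m = 1.70×10^-8 Ω·m
Section 1: A_strand = π(5.5000e-04)² = 9.503e-07 m²; R₁ = ρL/(N·A_s) = (1.70×10^-8)(48.7)/(19×9.503e-07) = 0.04585 Ω
Section 2: A = π(d/2)² = π(1.0600e-03 m)² = 3.530e-06 m²
R₂ = (1.70×10^-8)(54.9)/(3.530e-06) = 0.2644 Ω
R = R₁ + R₂ = 0.3102 Ω
V = IR = 14.9 × 0.3102 = 4.62 V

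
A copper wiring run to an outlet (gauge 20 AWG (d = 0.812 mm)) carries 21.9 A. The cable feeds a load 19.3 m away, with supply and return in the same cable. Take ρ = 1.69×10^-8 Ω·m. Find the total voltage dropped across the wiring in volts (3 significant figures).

27.6 V

A = π(0.812/2 mm)² = π(4.0600e-04 m)² = 5.178e-07 m²
Total conductor length (both ways) L = 2 × 19.3 = 38.6 m
R = ρL/A = (1.69×10^-8)(38.6)/(5.178e-07) = 1.26 Ω
V = IR = 21.9 × 1.26 = 27.6 V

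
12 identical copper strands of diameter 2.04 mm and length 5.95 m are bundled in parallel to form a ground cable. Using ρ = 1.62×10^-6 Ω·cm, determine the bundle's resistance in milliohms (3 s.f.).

ρ = 1.62×10^-6 Ω·cm = 1.62×10^-8 Ω·m
A_strand = π(1.0200e-03 m)² = 3.269e-06 m²
R_strand = ρL/A = (1.62×10^-8)(5.95)/(3.269e-06) = 0.02949 Ω
R_total = R_strand/N = 0.02949/12 = 2.46 mΩ

2.46 mΩ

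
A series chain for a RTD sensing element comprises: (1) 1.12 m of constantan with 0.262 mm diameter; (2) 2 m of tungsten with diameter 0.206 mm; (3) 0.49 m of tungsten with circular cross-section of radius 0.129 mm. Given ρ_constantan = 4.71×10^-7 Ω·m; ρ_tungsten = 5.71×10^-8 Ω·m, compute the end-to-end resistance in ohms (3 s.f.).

13.7 Ω

Seg 1: A = π(d/2)² = π(1.3100e-04 m)² = 5.391e-08 m²
R_1 = (4.71×10^-7)(1.12)/(5.391e-08) = 9.785 Ω
Seg 2: A = π(d/2)² = π(1.0300e-04 m)² = 3.333e-08 m²
R_2 = (5.71×10^-8)(2)/(3.333e-08) = 3.426 Ω
Seg 3: A = πr² = π(1.2900e-04 m)² = 5.228e-08 m²
R_3 = (5.71×10^-8)(0.49)/(5.228e-08) = 0.5352 Ω
R_total = R_1 + R_2 + R_3 = 13.7 Ω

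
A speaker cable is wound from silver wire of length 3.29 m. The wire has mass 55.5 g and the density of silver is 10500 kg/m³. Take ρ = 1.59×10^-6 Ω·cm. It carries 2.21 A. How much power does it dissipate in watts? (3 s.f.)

ρ = 1.59×10^-6 Ω·cm = 1.59×10^-8 Ω·m
A = m/(density·L) = 0.0555/(10500×3.29) = 1.6066e-06 m²
R = ρL/A = (1.59×10^-8)(3.29)/(1.6066e-06) = 0.03256 Ω
P = I²R = (2.21)² × 0.03256 = 0.159 W

0.159 W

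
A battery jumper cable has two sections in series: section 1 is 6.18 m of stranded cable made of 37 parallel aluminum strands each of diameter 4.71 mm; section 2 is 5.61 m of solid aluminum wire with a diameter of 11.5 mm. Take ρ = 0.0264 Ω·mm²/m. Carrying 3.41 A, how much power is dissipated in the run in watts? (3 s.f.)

ρ = 0.0264 Ω·mm²/m = 2.64×10^-8 Ω·m
Section 1: A_strand = π(2.3550e-03)² = 1.742e-05 m²; R₁ = ρL/(N·A_s) = (2.64×10^-8)(6.18)/(37×1.742e-05) = 2.531×10^-4 Ω
Section 2: A = π(d/2)² = π(5.7500e-03 m)² = 1.039e-04 m²
R₂ = (2.64×10^-8)(5.61)/(1.039e-04) = 0.001426 Ω
R = R₁ + R₂ = 0.001679 Ω
P = I²R = (3.41)² × 0.001679 = 0.0195 W

0.0195 W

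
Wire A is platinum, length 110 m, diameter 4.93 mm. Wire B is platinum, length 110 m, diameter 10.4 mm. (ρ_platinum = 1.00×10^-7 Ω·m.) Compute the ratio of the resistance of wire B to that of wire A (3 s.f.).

0.225

R ∝ ρL/d², so R_B/R_A = (d_A/d_B)²
= (4.93/10.4)² = 0.225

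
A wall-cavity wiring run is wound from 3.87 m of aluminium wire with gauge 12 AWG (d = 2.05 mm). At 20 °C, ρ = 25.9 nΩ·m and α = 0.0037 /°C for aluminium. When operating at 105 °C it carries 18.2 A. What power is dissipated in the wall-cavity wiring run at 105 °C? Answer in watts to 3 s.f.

ρ = 25.9 nΩ·m = 2.59×10^-8 Ω·m
A = π(2.05/2 mm)² = π(1.0250e-03 m)² = 3.301e-06 m²
R₍20₎ = ρL/A = (2.59×10^-8)(3.87)/(3.301e-06) = 0.03037 Ω
R₍105₎ = R₍20₎(1 + αΔT) = 0.03037 × (1 + 0.0037×85) = 0.03992 Ω
P = I²R = (18.2)² × 0.03992 = 13.2 W

13.2 W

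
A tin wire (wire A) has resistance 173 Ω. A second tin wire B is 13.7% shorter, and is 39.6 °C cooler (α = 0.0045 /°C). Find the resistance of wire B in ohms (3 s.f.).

R ∝ ρL/d² with ρ ∝ (1+αΔT), so R_B/R_A = (1 − 13.7/100) × (1 − 0.0045×39.6)
= 0.863 × 0.8218 = 0.7092
R_B = 0.7092 × 173 = 123 Ω

123 Ω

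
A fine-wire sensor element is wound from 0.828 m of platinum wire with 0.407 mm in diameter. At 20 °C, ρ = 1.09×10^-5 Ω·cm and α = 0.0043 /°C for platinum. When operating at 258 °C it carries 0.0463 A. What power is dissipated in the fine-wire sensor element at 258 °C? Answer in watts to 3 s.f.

ρ = 1.09×10^-5 Ω·cm = 1.09×10^-7 Ω·m
A = π(d/2)² = π(2.0350e-04 m)² = 1.301e-07 m²
R₍20₎ = ρL/A = (1.09×10^-7)(0.828)/(1.301e-07) = 0.6937 Ω
R₍258₎ = R₍20₎(1 + αΔT) = 0.6937 × (1 + 0.0043×238) = 1.404 Ω
P = I²R = (0.0463)² × 1.404 = 0.00301 W

0.00301 W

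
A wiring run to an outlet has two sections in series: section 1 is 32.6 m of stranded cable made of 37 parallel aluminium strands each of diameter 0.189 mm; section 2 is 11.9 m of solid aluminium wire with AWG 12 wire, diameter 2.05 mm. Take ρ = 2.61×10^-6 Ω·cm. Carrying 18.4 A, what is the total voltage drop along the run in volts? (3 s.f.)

16.8 V

ρ = 2.61×10^-6 Ω·cm = 2.61×10^-8 Ω·m
Section 1: A_strand = π(9.4500e-05)² = 2.806e-08 m²; R₁ = ρL/(N·A_s) = (2.61×10^-8)(32.6)/(37×2.806e-08) = 0.8197 Ω
Section 2: A = π(2.05/2 mm)² = π(1.0250e-03 m)² = 3.301e-06 m²
R₂ = (2.61×10^-8)(11.9)/(3.301e-06) = 0.0941 Ω
R = R₁ + R₂ = 0.9138 Ω
V = IR = 18.4 × 0.9138 = 16.8 V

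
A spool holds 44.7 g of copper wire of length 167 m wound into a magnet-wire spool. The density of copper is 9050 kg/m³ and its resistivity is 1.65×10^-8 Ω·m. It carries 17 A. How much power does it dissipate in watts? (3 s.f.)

A = m/(density·L) = 0.0447/(9050×167) = 2.9576e-08 m²
R = ρL/A = (1.65×10^-8)(167)/(2.9576e-08) = 93.17 Ω
P = I²R = (17)² × 93.17 = 26900 W

26900 W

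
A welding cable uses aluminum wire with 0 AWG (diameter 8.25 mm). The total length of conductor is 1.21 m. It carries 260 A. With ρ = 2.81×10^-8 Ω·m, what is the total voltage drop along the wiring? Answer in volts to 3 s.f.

0.165 V

A = π(8.25/2 mm)² = π(4.1250e-03 m)² = 5.346e-05 m²
R = ρL/A = (2.81×10^-8)(1.21)/(5.346e-05) = 6.361×10^-4 Ω
V = IR = 260 × 6.361×10^-4 = 0.165 V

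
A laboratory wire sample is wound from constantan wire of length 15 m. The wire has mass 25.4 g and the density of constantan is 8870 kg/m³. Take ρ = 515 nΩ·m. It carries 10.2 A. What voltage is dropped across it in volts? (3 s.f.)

413 V

ρ = 515 nΩ·m = 5.15×10^-7 Ω·m
A = m/(density·L) = 0.0254/(8870×15) = 1.9091e-07 m²
R = ρL/A = (5.15×10^-7)(15)/(1.9091e-07) = 40.47 Ω
V = IR = 10.2 × 40.47 = 413 V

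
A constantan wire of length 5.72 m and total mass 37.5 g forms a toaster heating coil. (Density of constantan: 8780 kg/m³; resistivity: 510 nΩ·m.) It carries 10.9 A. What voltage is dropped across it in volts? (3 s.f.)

42.6 V

ρ = 510 nΩ·m = 5.10×10^-7 Ω·m
A = m/(density·L) = 0.0375/(8780×5.72) = 7.4669e-07 m²
R = ρL/A = (5.10×10^-7)(5.72)/(7.4669e-07) = 3.907 Ω
V = IR = 10.9 × 3.907 = 42.6 V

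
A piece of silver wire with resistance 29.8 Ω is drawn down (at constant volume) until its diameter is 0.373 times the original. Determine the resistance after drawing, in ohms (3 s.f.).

Volume constant ⇒ L' = L/r² with r = 0.373. R' = ρL'/A' = ρ(L/r²)/(πr²d₀²/4) = R/r⁴.
R' = 51.66 × 29.8 = 1540 Ω

1540 Ω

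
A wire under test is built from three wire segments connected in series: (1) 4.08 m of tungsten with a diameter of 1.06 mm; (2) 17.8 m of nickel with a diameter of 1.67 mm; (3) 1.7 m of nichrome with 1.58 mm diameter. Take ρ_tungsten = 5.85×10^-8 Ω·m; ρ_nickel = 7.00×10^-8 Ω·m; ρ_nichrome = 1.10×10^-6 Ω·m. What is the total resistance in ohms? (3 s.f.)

Seg 1: A = π(d/2)² = π(5.3000e-04 m)² = 8.825e-07 m²
R_1 = (5.85×10^-8)(4.08)/(8.825e-07) = 0.2705 Ω
Seg 2: A = π(d/2)² = π(8.3500e-04 m)² = 2.190e-06 m²
R_2 = (7.00×10^-8)(17.8)/(2.190e-06) = 0.5688 Ω
Seg 3: A = π(d/2)² = π(7.9000e-04 m)² = 1.961e-06 m²
R_3 = (1.10×10^-6)(1.7)/(1.961e-06) = 0.9538 Ω
R_total = R_1 + R_2 + R_3 = 1.79 Ω

1.79 Ω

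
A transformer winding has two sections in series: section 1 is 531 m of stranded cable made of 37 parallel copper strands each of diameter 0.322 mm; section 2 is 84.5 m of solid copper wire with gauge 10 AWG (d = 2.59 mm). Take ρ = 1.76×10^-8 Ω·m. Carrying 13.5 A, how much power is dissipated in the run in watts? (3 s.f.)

617 W

Section 1: A_strand = π(1.6100e-04)² = 8.143e-08 m²; R₁ = ρL/(N·A_s) = (1.76×10^-8)(531)/(37×8.143e-08) = 3.102 Ω
Section 2: A = π(2.59/2 mm)² = π(1.2950e-03 m)² = 5.269e-06 m²
R₂ = (1.76×10^-8)(84.5)/(5.269e-06) = 0.2823 Ω
R = R₁ + R₂ = 3.384 Ω
P = I²R = (13.5)² × 3.384 = 617 W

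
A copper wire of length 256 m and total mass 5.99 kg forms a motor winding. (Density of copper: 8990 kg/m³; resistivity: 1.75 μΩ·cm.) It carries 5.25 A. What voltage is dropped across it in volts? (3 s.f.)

ρ = 1.75 μΩ·cm = 1.75×10^-8 Ω·m
A = m/(density·L) = 5.99/(8990×256) = 2.6027e-06 m²
R = ρL/A = (1.75×10^-8)(256)/(2.6027e-06) = 1.721 Ω
V = IR = 5.25 × 1.721 = 9.04 V

9.04 V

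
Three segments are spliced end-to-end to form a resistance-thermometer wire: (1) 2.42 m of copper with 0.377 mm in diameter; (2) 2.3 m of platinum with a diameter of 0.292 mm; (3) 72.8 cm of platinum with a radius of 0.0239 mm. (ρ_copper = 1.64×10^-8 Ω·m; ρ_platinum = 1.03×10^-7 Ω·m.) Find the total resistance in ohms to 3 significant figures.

Seg 1: A = π(d/2)² = π(1.8850e-04 m)² = 1.116e-07 m²
R_1 = (1.64×10^-8)(2.42)/(1.116e-07) = 0.3555 Ω
Seg 2: A = π(d/2)² = π(1.4600e-04 m)² = 6.697e-08 m²
R_2 = (1.03×10^-7)(2.3)/(6.697e-08) = 3.538 Ω
Seg 3: A = πr² = π(2.3900e-05 m)² = 1.795e-09 m²
R_3 = (1.03×10^-7)(0.728)/(1.795e-09) = 41.79 Ω
R_total = R_1 + R_2 + R_3 = 45.7 Ω

45.7 Ω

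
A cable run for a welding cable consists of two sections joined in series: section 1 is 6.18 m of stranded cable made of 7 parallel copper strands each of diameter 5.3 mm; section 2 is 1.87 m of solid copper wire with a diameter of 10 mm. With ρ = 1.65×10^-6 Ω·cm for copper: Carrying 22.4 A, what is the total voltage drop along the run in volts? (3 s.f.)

0.0236 V

ρ = 1.65×10^-6 Ω·cm = 1.65×10^-8 Ω·m
Section 1: A_strand = π(2.6500e-03)² = 2.206e-05 m²; R₁ = ρL/(N·A_s) = (1.65×10^-8)(6.18)/(7×2.206e-05) = 6.603×10^-4 Ω
Section 2: A = π(d/2)² = π(5.0000e-03 m)² = 7.854e-05 m²
R₂ = (1.65×10^-8)(1.87)/(7.854e-05) = 3.929×10^-4 Ω
R = R₁ + R₂ = 0.001053 Ω
V = IR = 22.4 × 0.001053 = 0.0236 V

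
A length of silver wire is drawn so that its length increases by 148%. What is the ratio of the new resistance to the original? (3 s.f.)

6.15

k = 1 + 148/100 = 2.48; volume constant ⇒ A' = A/k, so R' = k²R.
Factor = 6.15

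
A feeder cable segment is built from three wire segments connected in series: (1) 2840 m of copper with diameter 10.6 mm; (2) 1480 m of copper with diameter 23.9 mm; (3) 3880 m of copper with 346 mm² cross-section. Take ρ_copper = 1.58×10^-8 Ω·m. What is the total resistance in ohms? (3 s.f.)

Seg 1: A = π(d/2)² = π(5.3000e-03 m)² = 8.825e-05 m²
R_1 = (1.58×10^-8)(2840)/(8.825e-05) = 0.5085 Ω
Seg 2: A = π(d/2)² = π(1.1950e-02 m)² = 4.486e-04 m²
R_2 = (1.58×10^-8)(1480)/(4.486e-04) = 0.05212 Ω
Seg 3: A = 346 mm² = 3.460e-04 m²
R_3 = (1.58×10^-8)(3880)/(3.460e-04) = 0.1772 Ω
R_total = R_1 + R_2 + R_3 = 0.738 Ω

0.738 Ω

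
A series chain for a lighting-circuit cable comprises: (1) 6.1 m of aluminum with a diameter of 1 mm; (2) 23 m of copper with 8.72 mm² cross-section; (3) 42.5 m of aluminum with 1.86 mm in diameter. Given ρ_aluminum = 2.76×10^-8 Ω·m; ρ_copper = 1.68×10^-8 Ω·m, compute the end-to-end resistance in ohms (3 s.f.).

Seg 1: A = π(d/2)² = π(5.0000e-04 m)² = 7.854e-07 m²
R_1 = (2.76×10^-8)(6.1)/(7.854e-07) = 0.2144 Ω
Seg 2: A = 8.72 mm² = 8.720e-06 m²
R_2 = (1.68×10^-8)(23)/(8.720e-06) = 0.04431 Ω
Seg 3: A = π(d/2)² = π(9.3000e-04 m)² = 2.717e-06 m²
R_3 = (2.76×10^-8)(42.5)/(2.717e-06) = 0.4317 Ω
R_total = R_1 + R_2 + R_3 = 0.690 Ω

0.690 Ω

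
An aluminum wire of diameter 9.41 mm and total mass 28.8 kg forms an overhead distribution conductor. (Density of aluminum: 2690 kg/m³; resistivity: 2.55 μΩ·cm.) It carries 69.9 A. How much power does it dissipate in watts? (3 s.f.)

276 W

ρ = 2.55 μΩ·cm = 2.55×10^-8 Ω·m
A = π(d/2)² = π(4.7050e-03 m)² = 6.9546e-05 m²
L = m/(density·A) = 28.8/(2690×6.9546e-05) = 153.9 m
R = ρL/A = (2.55×10^-8)(153.9)/(6.9546e-05) = 0.05645 Ω
P = I²R = (69.9)² × 0.05645 = 276 W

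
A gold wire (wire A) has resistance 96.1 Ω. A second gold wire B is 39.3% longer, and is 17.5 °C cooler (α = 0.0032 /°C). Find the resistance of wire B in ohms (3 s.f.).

126 Ω

R ∝ ρL/d² with ρ ∝ (1+αΔT), so R_B/R_A = (1 + 39.3/100) × (1 − 0.0032×17.5)
= 1.393 × 0.944 = 1.315
R_B = 1.315 × 96.1 = 126 Ω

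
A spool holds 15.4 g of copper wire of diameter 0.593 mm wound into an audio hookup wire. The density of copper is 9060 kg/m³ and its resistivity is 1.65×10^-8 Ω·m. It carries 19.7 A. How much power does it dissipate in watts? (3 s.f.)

143 W

A = π(d/2)² = π(2.9650e-04 m)² = 2.7618e-07 m²
L = m/(density·A) = 0.0154/(9060×2.7618e-07) = 6.155 m
R = ρL/A = (1.65×10^-8)(6.155)/(2.7618e-07) = 0.3677 Ω
P = I²R = (19.7)² × 0.3677 = 143 W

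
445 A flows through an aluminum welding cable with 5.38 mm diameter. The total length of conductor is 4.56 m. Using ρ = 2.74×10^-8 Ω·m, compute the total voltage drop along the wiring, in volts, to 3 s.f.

A = π(d/2)² = π(2.6900e-03 m)² = 2.273e-05 m²
R = ρL/A = (2.74×10^-8)(4.56)/(2.273e-05) = 0.005496 Ω
V = IR = 445 × 0.005496 = 2.45 V

2.45 V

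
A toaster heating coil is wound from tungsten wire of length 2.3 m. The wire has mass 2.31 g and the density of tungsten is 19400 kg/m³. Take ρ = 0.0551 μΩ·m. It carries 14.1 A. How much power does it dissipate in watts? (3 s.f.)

ρ = 0.0551 μΩ·m = 5.51×10^-8 Ω·m
A = m/(density·L) = 0.00231/(19400×2.3) = 5.1771e-08 m²
R = ρL/A = (5.51×10^-8)(2.3)/(5.1771e-08) = 2.448 Ω
P = I²R = (14.1)² × 2.448 = 487 W

487 W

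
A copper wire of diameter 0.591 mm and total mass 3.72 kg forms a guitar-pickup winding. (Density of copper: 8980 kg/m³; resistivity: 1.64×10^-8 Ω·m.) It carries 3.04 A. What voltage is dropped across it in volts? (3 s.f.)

A = π(d/2)² = π(2.9550e-04 m)² = 2.7432e-07 m²
L = m/(density·A) = 3.72/(8980×2.7432e-07) = 1510 m
R = ρL/A = (1.64×10^-8)(1510)/(2.7432e-07) = 90.28 Ω
V = IR = 3.04 × 90.28 = 274 V

274 V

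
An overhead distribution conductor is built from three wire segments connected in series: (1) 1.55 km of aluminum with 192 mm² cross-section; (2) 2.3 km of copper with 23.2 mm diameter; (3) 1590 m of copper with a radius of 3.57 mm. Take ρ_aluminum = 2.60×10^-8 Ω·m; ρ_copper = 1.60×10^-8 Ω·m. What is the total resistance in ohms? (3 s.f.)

0.932 Ω

Seg 1: A = 192 mm² = 1.920e-04 m²
R_1 = (2.60×10^-8)(1550)/(1.920e-04) = 0.2099 Ω
Seg 2: A = π(d/2)² = π(1.1600e-02 m)² = 4.227e-04 m²
R_2 = (1.60×10^-8)(2300)/(4.227e-04) = 0.08705 Ω
Seg 3: A = πr² = π(3.5700e-03 m)² = 4.004e-05 m²
R_3 = (1.60×10^-8)(1590)/(4.004e-05) = 0.6354 Ω
R_total = R_1 + R_2 + R_3 = 0.932 Ω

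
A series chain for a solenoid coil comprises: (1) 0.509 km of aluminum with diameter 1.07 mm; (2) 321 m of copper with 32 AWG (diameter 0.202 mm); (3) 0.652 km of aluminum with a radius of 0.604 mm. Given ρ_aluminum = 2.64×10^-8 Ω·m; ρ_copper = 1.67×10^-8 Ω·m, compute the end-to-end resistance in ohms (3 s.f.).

197 Ω

Seg 1: A = π(d/2)² = π(5.3500e-04 m)² = 8.992e-07 m²
R_1 = (2.64×10^-8)(509)/(8.992e-07) = 14.94 Ω
Seg 2: A = π(0.202/2 mm)² = π(1.0100e-04 m)² = 3.205e-08 m²
R_2 = (1.67×10^-8)(321)/(3.205e-08) = 167.3 Ω
Seg 3: A = πr² = π(6.0400e-04 m)² = 1.146e-06 m²
R_3 = (2.64×10^-8)(652)/(1.146e-06) = 15.02 Ω
R_total = R_1 + R_2 + R_3 = 197 Ω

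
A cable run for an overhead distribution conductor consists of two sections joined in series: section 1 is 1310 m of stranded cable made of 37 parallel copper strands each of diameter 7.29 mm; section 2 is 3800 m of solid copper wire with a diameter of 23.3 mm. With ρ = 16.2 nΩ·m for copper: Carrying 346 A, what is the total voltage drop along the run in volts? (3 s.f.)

54.7 V

ρ = 16.2 nΩ·m = 1.62×10^-8 Ω·m
Section 1: A_strand = π(3.6450e-03)² = 4.174e-05 m²; R₁ = ρL/(N·A_s) = (1.62×10^-8)(1310)/(37×4.174e-05) = 0.01374 Ω
Section 2: A = π(d/2)² = π(1.1650e-02 m)² = 4.264e-04 m²
R₂ = (1.62×10^-8)(3800)/(4.264e-04) = 0.1444 Ω
R = R₁ + R₂ = 0.1581 Ω
V = IR = 346 × 0.1581 = 54.7 V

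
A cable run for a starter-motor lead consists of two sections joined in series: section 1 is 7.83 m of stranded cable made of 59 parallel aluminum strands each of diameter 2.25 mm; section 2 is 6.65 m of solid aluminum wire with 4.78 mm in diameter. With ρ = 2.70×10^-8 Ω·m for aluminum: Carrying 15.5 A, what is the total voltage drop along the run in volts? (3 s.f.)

Section 1: A_strand = π(1.1250e-03)² = 3.976e-06 m²; R₁ = ρL/(N·A_s) = (2.70×10^-8)(7.83)/(59×3.976e-06) = 9.012×10^-4 Ω
Section 2: A = π(d/2)² = π(2.3900e-03 m)² = 1.795e-05 m²
R₂ = (2.70×10^-8)(6.65)/(1.795e-05) = 0.01001 Ω
R = R₁ + R₂ = 0.01091 Ω
V = IR = 15.5 × 0.01091 = 0.169 V

0.169 V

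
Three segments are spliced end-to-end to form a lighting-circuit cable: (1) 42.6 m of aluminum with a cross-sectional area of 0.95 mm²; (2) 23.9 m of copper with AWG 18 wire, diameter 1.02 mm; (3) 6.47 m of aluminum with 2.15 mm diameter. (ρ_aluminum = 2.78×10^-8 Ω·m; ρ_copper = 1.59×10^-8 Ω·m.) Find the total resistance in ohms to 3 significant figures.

1.76 Ω

Seg 1: A = 0.95 mm² = 9.500e-07 m²
R_1 = (2.78×10^-8)(42.6)/(9.500e-07) = 1.247 Ω
Seg 2: A = π(1.02/2 mm)² = π(5.1000e-04 m)² = 8.171e-07 m²
R_2 = (1.59×10^-8)(23.9)/(8.171e-07) = 0.4651 Ω
Seg 3: A = π(d/2)² = π(1.0750e-03 m)² = 3.631e-06 m²
R_3 = (2.78×10^-8)(6.47)/(3.631e-06) = 0.04954 Ω
R_total = R_1 + R_2 + R_3 = 1.76 Ω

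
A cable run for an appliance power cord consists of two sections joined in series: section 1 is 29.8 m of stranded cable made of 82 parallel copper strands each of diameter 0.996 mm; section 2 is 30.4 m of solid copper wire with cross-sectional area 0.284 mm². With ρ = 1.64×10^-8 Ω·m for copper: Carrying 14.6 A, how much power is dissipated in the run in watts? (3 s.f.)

Section 1: A_strand = π(4.9800e-04)² = 7.791e-07 m²; R₁ = ρL/(N·A_s) = (1.64×10^-8)(29.8)/(82×7.791e-07) = 0.00765 Ω
Section 2: A = 0.284 mm² = 2.840e-07 m²
R₂ = (1.64×10^-8)(30.4)/(2.840e-07) = 1.755 Ω
R = R₁ + R₂ = 1.763 Ω
P = I²R = (14.6)² × 1.763 = 376 W

376 W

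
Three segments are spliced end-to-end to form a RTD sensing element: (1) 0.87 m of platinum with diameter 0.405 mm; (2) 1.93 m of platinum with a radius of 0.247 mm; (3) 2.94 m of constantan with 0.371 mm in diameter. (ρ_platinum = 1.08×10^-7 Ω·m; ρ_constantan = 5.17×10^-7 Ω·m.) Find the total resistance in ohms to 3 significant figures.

15.9 Ω

Seg 1: A = π(d/2)² = π(2.0250e-04 m)² = 1.288e-07 m²
R_1 = (1.08×10^-7)(0.87)/(1.288e-07) = 0.7294 Ω
Seg 2: A = πr² = π(2.4700e-04 m)² = 1.917e-07 m²
R_2 = (1.08×10^-7)(1.93)/(1.917e-07) = 1.088 Ω
Seg 3: A = π(d/2)² = π(1.8550e-04 m)² = 1.081e-07 m²
R_3 = (5.17×10^-7)(2.94)/(1.081e-07) = 14.06 Ω
R_total = R_1 + R_2 + R_3 = 15.9 Ω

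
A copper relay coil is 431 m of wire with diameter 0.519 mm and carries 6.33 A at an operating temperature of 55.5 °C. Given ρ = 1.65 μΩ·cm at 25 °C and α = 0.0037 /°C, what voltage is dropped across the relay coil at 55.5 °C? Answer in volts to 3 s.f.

237 V

ρ = 1.65 μΩ·cm = 1.65×10^-8 Ω·m
A = π(d/2)² = π(2.5950e-04 m)² = 2.116e-07 m²
R₍25₎ = ρL/A = (1.65×10^-8)(431)/(2.116e-07) = 33.62 Ω
R₍55.5₎ = R₍25₎(1 + αΔT) = 33.62 × (1 + 0.0037×30.5) = 37.41 Ω
V = IR = 6.33 × 37.41 = 237 V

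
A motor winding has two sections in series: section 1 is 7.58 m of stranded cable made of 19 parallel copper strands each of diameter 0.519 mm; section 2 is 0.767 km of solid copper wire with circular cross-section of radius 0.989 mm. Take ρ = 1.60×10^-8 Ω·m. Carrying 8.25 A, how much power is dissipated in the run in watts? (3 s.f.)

274 W

Section 1: A_strand = π(2.5950e-04)² = 2.116e-07 m²; R₁ = ρL/(N·A_s) = (1.60×10^-8)(7.58)/(19×2.116e-07) = 0.03017 Ω
Section 2: A = πr² = π(9.8900e-04 m)² = 3.073e-06 m²
R₂ = (1.60×10^-8)(767)/(3.073e-06) = 3.994 Ω
R = R₁ + R₂ = 4.024 Ω
P = I²R = (8.25)² × 4.024 = 274 W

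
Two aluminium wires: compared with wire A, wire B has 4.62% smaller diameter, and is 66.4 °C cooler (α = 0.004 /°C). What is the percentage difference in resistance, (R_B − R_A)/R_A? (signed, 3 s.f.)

-19.3%

R ∝ ρL/d² with ρ ∝ (1+αΔT), so R_B/R_A = (1 − 4.62/100)⁻² × (1 − 0.004×66.4)
= 1.099 × 0.7344 = 0.8073
(R_B − R_A)/R_A = 0.8073 − 1 = -19.3%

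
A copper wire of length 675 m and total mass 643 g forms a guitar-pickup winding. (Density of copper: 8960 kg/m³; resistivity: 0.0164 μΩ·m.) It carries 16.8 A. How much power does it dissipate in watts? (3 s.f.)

29400 W

ρ = 0.0164 μΩ·m = 1.64×10^-8 Ω·m
A = m/(density·L) = 0.643/(8960×675) = 1.0632e-07 m²
R = ρL/A = (1.64×10^-8)(675)/(1.0632e-07) = 104.1 Ω
P = I²R = (16.8)² × 104.1 = 29400 W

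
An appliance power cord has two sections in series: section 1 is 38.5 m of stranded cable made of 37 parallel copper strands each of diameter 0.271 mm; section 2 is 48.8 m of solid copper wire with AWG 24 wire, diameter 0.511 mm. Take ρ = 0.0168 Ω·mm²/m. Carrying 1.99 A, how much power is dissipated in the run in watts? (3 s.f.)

ρ = 0.0168 Ω·mm²/m = 1.68×10^-8 Ω·m
Section 1: A_strand = π(1.3550e-04)² = 5.768e-08 m²; R₁ = ρL/(N·A_s) = (1.68×10^-8)(38.5)/(37×5.768e-08) = 0.3031 Ω
Section 2: A = π(0.511/2 mm)² = π(2.5550e-04 m)² = 2.051e-07 m²
R₂ = (1.68×10^-8)(48.8)/(2.051e-07) = 3.998 Ω
R = R₁ + R₂ = 4.301 Ω
P = I²R = (1.99)² × 4.301 = 17.0 W

17.0 W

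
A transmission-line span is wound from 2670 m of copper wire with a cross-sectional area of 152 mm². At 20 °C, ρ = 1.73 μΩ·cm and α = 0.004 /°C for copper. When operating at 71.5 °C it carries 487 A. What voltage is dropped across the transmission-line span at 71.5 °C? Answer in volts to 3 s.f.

ρ = 1.73 μΩ·cm = 1.73×10^-8 Ω·m
A = 152 mm² = 1.520e-04 m²
R₍20₎ = ρL/A = (1.73×10^-8)(2670)/(1.520e-04) = 0.3039 Ω
R₍71.5₎ = R₍20₎(1 + αΔT) = 0.3039 × (1 + 0.004×51.5) = 0.3665 Ω
V = IR = 487 × 0.3665 = 178 V

178 V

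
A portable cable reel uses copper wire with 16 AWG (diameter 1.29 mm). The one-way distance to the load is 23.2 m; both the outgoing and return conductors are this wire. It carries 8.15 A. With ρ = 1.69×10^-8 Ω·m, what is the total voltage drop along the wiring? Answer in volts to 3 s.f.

4.89 V

A = π(1.29/2 mm)² = π(6.4500e-04 m)² = 1.307e-06 m²
Total conductor length (both ways) L = 2 × 23.2 = 46.4 m
R = ρL/A = (1.69×10^-8)(46.4)/(1.307e-06) = 0.6 Ω
V = IR = 8.15 × 0.6 = 4.89 V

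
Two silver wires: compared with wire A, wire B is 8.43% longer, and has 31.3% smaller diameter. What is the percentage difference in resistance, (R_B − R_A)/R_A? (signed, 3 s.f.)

130%

R ∝ L/d², so R_B/R_A = (1 + 8.43/100) × (1 − 31.3/100)⁻²
= 1.084 × 2.119 = 2.297
(R_B − R_A)/R_A = 2.297 − 1 = 130%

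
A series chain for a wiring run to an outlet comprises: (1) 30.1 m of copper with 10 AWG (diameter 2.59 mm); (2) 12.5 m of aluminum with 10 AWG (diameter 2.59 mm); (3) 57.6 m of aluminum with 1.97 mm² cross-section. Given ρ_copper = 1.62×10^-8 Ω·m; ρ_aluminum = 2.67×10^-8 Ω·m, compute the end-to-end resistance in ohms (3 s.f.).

Seg 1: A = π(2.59/2 mm)² = π(1.2950e-03 m)² = 5.269e-06 m²
R_1 = (1.62×10^-8)(30.1)/(5.269e-06) = 0.09255 Ω
Seg 2: A = π(2.59/2 mm)² = π(1.2950e-03 m)² = 5.269e-06 m²
R_2 = (2.67×10^-8)(12.5)/(5.269e-06) = 0.06335 Ω
Seg 3: A = 1.97 mm² = 1.970e-06 m²
R_3 = (2.67×10^-8)(57.6)/(1.970e-06) = 0.7807 Ω
R_total = R_1 + R_2 + R_3 = 0.937 Ω

0.937 Ω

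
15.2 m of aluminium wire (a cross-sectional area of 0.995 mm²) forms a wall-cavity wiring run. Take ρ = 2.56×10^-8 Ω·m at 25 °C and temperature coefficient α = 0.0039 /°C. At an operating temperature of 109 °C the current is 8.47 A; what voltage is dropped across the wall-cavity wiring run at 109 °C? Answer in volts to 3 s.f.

A = 0.995 mm² = 9.950e-07 m²
R₍25₎ = ρL/A = (2.56×10^-8)(15.2)/(9.950e-07) = 0.3911 Ω
R₍109₎ = R₍25₎(1 + αΔT) = 0.3911 × (1 + 0.0039×84) = 0.5192 Ω
V = IR = 8.47 × 0.5192 = 4.40 V

4.40 V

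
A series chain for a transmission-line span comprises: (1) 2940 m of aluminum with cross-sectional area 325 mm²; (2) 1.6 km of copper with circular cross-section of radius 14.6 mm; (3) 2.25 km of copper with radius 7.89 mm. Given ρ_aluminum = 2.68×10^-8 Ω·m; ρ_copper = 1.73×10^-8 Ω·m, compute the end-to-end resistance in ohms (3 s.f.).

0.483 Ω

Seg 1: A = 325 mm² = 3.250e-04 m²
R_1 = (2.68×10^-8)(2940)/(3.250e-04) = 0.2424 Ω
Seg 2: A = πr² = π(1.4600e-02 m)² = 6.697e-04 m²
R_2 = (1.73×10^-8)(1600)/(6.697e-04) = 0.04133 Ω
Seg 3: A = πr² = π(7.8900e-03 m)² = 1.956e-04 m²
R_3 = (1.73×10^-8)(2250)/(1.956e-04) = 0.199 Ω
R_total = R_1 + R_2 + R_3 = 0.483 Ω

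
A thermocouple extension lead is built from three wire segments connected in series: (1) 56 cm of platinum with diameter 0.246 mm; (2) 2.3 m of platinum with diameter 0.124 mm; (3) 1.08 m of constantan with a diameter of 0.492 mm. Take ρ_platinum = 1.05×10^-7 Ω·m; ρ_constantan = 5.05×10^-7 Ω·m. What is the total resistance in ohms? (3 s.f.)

Seg 1: A = π(d/2)² = π(1.2300e-04 m)² = 4.753e-08 m²
R_1 = (1.05×10^-7)(0.56)/(4.753e-08) = 1.237 Ω
Seg 2: A = π(d/2)² = π(6.2000e-05 m)² = 1.208e-08 m²
R_2 = (1.05×10^-7)(2.3)/(1.208e-08) = 20 Ω
Seg 3: A = π(d/2)² = π(2.4600e-04 m)² = 1.901e-07 m²
R_3 = (5.05×10^-7)(1.08)/(1.901e-07) = 2.869 Ω
R_total = R_1 + R_2 + R_3 = 24.1 Ω

24.1 Ω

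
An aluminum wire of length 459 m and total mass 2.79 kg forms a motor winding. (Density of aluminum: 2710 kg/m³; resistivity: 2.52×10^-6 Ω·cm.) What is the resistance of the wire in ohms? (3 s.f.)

ρ = 2.52×10^-6 Ω·cm = 2.52×10^-8 Ω·m
A = m/(density·L) = 2.79/(2710×459) = 2.2430e-06 m²
R = ρL/A = (2.52×10^-8)(459)/(2.2430e-06) = 5.16 Ω

5.16 Ω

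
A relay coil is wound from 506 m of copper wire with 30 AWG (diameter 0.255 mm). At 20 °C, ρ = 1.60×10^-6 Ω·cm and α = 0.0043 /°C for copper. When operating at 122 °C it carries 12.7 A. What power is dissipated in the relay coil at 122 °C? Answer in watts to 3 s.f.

ρ = 1.60×10^-6 Ω·cm = 1.60×10^-8 Ω·m
A = π(0.255/2 mm)² = π(1.2750e-04 m)² = 5.107e-08 m²
R₍20₎ = ρL/A = (1.60×10^-8)(506)/(5.107e-08) = 158.5 Ω
R₍122₎ = R₍20₎(1 + αΔT) = 158.5 × (1 + 0.0043×102) = 228.1 Ω
P = I²R = (12.7)² × 228.1 = 36800 W

36800 W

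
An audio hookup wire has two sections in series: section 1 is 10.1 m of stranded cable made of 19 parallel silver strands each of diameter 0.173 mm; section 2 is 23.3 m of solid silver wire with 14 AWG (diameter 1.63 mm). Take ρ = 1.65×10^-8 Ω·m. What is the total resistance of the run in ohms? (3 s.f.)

Section 1: A_strand = π(8.6500e-05)² = 2.351e-08 m²; R₁ = ρL/(N·A_s) = (1.65×10^-8)(10.1)/(19×2.351e-08) = 0.3731 Ω
Section 2: A = π(1.63/2 mm)² = π(8.1500e-04 m)² = 2.087e-06 m²
R₂ = (1.65×10^-8)(23.3)/(2.087e-06) = 0.1842 Ω
R = R₁ + R₂ = 0.557 Ω

0.557 Ω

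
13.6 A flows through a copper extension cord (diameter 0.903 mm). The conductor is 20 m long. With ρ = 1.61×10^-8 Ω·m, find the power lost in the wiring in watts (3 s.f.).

A = π(d/2)² = π(4.5150e-04 m)² = 6.404e-07 m²
R = ρL/A = (1.61×10^-8)(20)/(6.404e-07) = 0.5028 Ω
P = I²R = (13.6)² × 0.5028 = 93.0 W

93.0 W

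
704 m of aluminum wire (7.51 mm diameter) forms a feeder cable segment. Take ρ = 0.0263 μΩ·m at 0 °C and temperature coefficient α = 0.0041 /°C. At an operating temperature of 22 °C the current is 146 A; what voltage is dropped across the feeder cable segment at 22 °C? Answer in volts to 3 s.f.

ρ = 0.0263 μΩ·m = 2.63×10^-8 Ω·m
A = π(d/2)² = π(3.7550e-03 m)² = 4.430e-05 m²
R₍0₎ = ρL/A = (2.63×10^-8)(704)/(4.430e-05) = 0.418 Ω
R₍22₎ = R₍0₎(1 + αΔT) = 0.418 × (1 + 0.0041×22) = 0.4557 Ω
V = IR = 146 × 0.4557 = 66.5 V

66.5 V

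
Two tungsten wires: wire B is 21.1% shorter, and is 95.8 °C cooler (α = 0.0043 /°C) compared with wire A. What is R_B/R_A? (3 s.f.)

0.464

R ∝ ρL/d² with ρ ∝ (1+αΔT), so R_B/R_A = (1 − 21.1/100) × (1 − 0.0043×95.8)
= 0.789 × 0.5881 = 0.464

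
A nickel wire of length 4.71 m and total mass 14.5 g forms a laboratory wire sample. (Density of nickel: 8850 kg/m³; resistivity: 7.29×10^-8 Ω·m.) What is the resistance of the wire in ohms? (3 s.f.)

0.987 Ω

A = m/(density·L) = 0.0145/(8850×4.71) = 3.4786e-07 m²
R = ρL/A = (7.29×10^-8)(4.71)/(3.4786e-07) = 0.987 Ω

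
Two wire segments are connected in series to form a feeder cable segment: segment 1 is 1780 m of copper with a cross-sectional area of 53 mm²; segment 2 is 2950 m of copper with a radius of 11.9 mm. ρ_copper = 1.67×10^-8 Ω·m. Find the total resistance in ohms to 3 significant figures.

0.672 Ω

Segment 1: A = 53 mm² = 5.300e-05 m²
R₁ = ρL/A = (1.67×10^-8)(1780)/(5.300e-05) = 0.5609 Ω
Segment 2: A = πr² = π(1.1900e-02 m)² = 4.449e-04 m²
R₂ = (1.67×10^-8)(2950)/(4.449e-04) = 0.1107 Ω
R = R₁ + R₂ = 0.672 Ω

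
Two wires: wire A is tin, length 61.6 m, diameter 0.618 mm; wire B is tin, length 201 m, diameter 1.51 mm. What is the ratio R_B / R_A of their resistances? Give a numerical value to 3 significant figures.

R ∝ ρL/d², so R_B/R_A = (L_B/L_A) × (d_A/d_B)²
= (201/61.6) × (0.618/1.51)² = 0.547

0.547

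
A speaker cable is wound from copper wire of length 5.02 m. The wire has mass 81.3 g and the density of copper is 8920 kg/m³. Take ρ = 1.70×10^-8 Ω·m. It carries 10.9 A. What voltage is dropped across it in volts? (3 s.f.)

A = m/(density·L) = 0.0813/(8920×5.02) = 1.8156e-06 m²
R = ρL/A = (1.70×10^-8)(5.02)/(1.8156e-06) = 0.047 Ω
V = IR = 10.9 × 0.047 = 0.512 V

0.512 V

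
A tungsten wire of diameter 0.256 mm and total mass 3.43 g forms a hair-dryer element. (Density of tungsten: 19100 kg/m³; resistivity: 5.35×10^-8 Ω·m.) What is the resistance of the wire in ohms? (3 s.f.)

3.63 Ω

A = π(d/2)² = π(1.2800e-04 m)² = 5.1472e-08 m²
L = m/(density·A) = 0.00343/(19100×5.1472e-08) = 3.489 m
R = ρL/A = (5.35×10^-8)(3.489)/(5.1472e-08) = 3.63 Ω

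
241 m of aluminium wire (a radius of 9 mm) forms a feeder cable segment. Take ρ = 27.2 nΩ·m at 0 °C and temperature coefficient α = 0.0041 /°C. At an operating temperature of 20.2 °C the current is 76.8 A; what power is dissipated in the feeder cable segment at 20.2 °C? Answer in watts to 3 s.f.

165 W

ρ = 27.2 nΩ·m = 2.72×10^-8 Ω·m
A = πr² = π(9.0000e-03 m)² = 2.545e-04 m²
R₍0₎ = ρL/A = (2.72×10^-8)(241)/(2.545e-04) = 0.02576 Ω
R₍20.2₎ = R₍0₎(1 + αΔT) = 0.02576 × (1 + 0.0041×20.2) = 0.02789 Ω
P = I²R = (76.8)² × 0.02789 = 165 W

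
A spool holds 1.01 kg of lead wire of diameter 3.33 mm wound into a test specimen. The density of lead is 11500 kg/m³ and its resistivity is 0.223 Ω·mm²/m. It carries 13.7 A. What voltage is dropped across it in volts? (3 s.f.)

3.54 V

ρ = 0.223 Ω·mm²/m = 2.23×10^-7 Ω·m
A = π(d/2)² = π(1.6650e-03 m)² = 8.7092e-06 m²
L = m/(density·A) = 1.01/(11500×8.7092e-06) = 10.08 m
R = ρL/A = (2.23×10^-7)(10.08)/(8.7092e-06) = 0.2582 Ω
V = IR = 13.7 × 0.2582 = 3.54 V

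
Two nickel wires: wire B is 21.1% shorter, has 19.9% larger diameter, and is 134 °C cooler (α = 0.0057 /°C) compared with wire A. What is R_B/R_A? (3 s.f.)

0.130

R ∝ ρL/d² with ρ ∝ (1+αΔT), so R_B/R_A = (1 − 21.1/100) × (1 + 19.9/100)⁻² × (1 − 0.0057×134)
= 0.789 × 0.6956 × 0.2362 = 0.130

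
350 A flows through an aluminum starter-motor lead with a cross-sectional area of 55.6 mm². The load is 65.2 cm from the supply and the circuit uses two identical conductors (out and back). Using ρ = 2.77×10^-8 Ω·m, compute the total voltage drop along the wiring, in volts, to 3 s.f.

A = 55.6 mm² = 5.560e-05 m²
Total conductor length (both ways) L = 2 × 0.652 = 1.304 m
R = ρL/A = (2.77×10^-8)(1.304)/(5.560e-05) = 6.497×10^-4 Ω
V = IR = 350 × 6.497×10^-4 = 0.227 V

0.227 V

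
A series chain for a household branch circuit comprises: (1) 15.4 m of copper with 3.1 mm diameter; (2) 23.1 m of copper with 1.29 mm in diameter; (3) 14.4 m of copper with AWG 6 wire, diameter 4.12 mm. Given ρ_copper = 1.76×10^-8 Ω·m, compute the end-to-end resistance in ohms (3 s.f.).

Seg 1: A = π(d/2)² = π(1.5500e-03 m)² = 7.548e-06 m²
R_1 = (1.76×10^-8)(15.4)/(7.548e-06) = 0.03591 Ω
Seg 2: A = π(d/2)² = π(6.4500e-04 m)² = 1.307e-06 m²
R_2 = (1.76×10^-8)(23.1)/(1.307e-06) = 0.3111 Ω
Seg 3: A = π(4.12/2 mm)² = π(2.0600e-03 m)² = 1.333e-05 m²
R_3 = (1.76×10^-8)(14.4)/(1.333e-05) = 0.01901 Ω
R_total = R_1 + R_2 + R_3 = 0.366 Ω

0.366 Ω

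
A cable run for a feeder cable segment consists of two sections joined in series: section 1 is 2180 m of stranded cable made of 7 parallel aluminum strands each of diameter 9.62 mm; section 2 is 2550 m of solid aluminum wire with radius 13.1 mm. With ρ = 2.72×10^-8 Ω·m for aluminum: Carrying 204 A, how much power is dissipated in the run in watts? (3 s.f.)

10200 W

Section 1: A_strand = π(4.8100e-03)² = 7.268e-05 m²; R₁ = ρL/(N·A_s) = (2.72×10^-8)(2180)/(7×7.268e-05) = 0.1165 Ω
Section 2: A = πr² = π(1.3100e-02 m)² = 5.391e-04 m²
R₂ = (2.72×10^-8)(2550)/(5.391e-04) = 0.1287 Ω
R = R₁ + R₂ = 0.2452 Ω
P = I²R = (204)² × 0.2452 = 10200 W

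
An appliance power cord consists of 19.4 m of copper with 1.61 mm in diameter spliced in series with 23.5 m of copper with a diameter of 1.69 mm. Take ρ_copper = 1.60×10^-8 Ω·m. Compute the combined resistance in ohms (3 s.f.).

Segment 1: A = π(d/2)² = π(8.0500e-04 m)² = 2.036e-06 m²
R₁ = ρL/A = (1.60×10^-8)(19.4)/(2.036e-06) = 0.1525 Ω
Segment 2: A = π(d/2)² = π(8.4500e-04 m)² = 2.243e-06 m²
R₂ = (1.60×10^-8)(23.5)/(2.243e-06) = 0.1676 Ω
R = R₁ + R₂ = 0.320 Ω

0.320 Ω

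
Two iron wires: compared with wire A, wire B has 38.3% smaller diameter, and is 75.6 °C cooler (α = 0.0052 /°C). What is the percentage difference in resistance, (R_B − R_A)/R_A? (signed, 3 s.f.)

59.4%

R ∝ ρL/d² with ρ ∝ (1+αΔT), so R_B/R_A = (1 − 38.3/100)⁻² × (1 − 0.0052×75.6)
= 2.627 × 0.6069 = 1.594
(R_B − R_A)/R_A = 1.594 − 1 = 59.4%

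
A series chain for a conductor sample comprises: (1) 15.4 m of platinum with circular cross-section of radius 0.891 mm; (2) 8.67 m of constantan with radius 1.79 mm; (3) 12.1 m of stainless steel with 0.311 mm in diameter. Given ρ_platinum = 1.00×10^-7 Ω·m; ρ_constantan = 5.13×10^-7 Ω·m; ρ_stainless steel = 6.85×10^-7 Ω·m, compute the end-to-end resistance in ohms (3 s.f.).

Seg 1: A = πr² = π(8.9100e-04 m)² = 2.494e-06 m²
R_1 = (1.00×10^-7)(15.4)/(2.494e-06) = 0.6175 Ω
Seg 2: A = πr² = π(1.7900e-03 m)² = 1.007e-05 m²
R_2 = (5.13×10^-7)(8.67)/(1.007e-05) = 0.4419 Ω
Seg 3: A = π(d/2)² = π(1.5550e-04 m)² = 7.596e-08 m²
R_3 = (6.85×10^-7)(12.1)/(7.596e-08) = 109.1 Ω
R_total = R_1 + R_2 + R_3 = 110 Ω

110 Ω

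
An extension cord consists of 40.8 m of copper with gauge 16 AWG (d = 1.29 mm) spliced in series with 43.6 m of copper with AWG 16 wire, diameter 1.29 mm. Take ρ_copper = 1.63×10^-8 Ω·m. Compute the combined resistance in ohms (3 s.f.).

Segment 1: A = π(1.29/2 mm)² = π(6.4500e-04 m)² = 1.307e-06 m²
R₁ = ρL/A = (1.63×10^-8)(40.8)/(1.307e-06) = 0.5088 Ω
Segment 2: A = π(1.29/2 mm)² = π(6.4500e-04 m)² = 1.307e-06 m²
R₂ = (1.63×10^-8)(43.6)/(1.307e-06) = 0.5438 Ω
R = R₁ + R₂ = 1.05 Ω

1.05 Ω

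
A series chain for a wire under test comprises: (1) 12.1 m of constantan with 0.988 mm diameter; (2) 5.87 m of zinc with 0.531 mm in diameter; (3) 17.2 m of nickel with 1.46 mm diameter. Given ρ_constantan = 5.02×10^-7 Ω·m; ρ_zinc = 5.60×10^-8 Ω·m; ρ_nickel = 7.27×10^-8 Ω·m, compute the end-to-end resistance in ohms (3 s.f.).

10.2 Ω

Seg 1: A = π(d/2)² = π(4.9400e-04 m)² = 7.667e-07 m²
R_1 = (5.02×10^-7)(12.1)/(7.667e-07) = 7.923 Ω
Seg 2: A = π(d/2)² = π(2.6550e-04 m)² = 2.215e-07 m²
R_2 = (5.60×10^-8)(5.87)/(2.215e-07) = 1.484 Ω
Seg 3: A = π(d/2)² = π(7.3000e-04 m)² = 1.674e-06 m²
R_3 = (7.27×10^-8)(17.2)/(1.674e-06) = 0.7469 Ω
R_total = R_1 + R_2 + R_3 = 10.2 Ω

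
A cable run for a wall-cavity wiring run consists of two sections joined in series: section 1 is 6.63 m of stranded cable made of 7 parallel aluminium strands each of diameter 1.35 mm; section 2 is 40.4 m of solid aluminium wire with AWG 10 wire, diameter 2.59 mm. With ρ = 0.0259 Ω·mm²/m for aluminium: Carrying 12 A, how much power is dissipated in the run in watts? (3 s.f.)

31.1 W

ρ = 0.0259 Ω·mm²/m = 2.59×10^-8 Ω·m
Section 1: A_strand = π(6.7500e-04)² = 1.431e-06 m²; R₁ = ρL/(N·A_s) = (2.59×10^-8)(6.63)/(7×1.431e-06) = 0.01714 Ω
Section 2: A = π(2.59/2 mm)² = π(1.2950e-03 m)² = 5.269e-06 m²
R₂ = (2.59×10^-8)(40.4)/(5.269e-06) = 0.1986 Ω
R = R₁ + R₂ = 0.2157 Ω
P = I²R = (12)² × 0.2157 = 31.1 W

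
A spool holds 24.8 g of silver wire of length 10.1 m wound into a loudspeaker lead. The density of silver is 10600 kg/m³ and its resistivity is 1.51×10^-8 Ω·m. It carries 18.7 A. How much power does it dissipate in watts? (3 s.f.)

A = m/(density·L) = 0.0248/(10600×10.1) = 2.3165e-07 m²
R = ρL/A = (1.51×10^-8)(10.1)/(2.3165e-07) = 0.6584 Ω
P = I²R = (18.7)² × 0.6584 = 230 W

230 W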